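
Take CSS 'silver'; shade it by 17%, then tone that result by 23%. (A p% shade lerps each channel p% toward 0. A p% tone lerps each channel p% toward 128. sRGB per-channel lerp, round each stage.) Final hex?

CSS silver is rgb(192, 192, 192).
A 17% shade moves each channel 17% toward 0:
  R: 192 − 32.64 = 159.36 → 159
  G: 192 + 0.17×(0−192) = 192 − 32.64 = 159.36 → 159
  B: 192 − 32.64 = 159.36 → 159
After the shade: rgb(159, 159, 159) = #9f9f9f.
Lerp each channel 23% toward 128:
  R: 159 + 0.23×(128−159) = 159 − 7.13 = 151.87 → 152
  G: 159 − 7.13 = 151.87 → 152
  B: 159 + 0.23×(128−159) = 159 − 7.13 = 151.87 → 152
rgb(152, 152, 152) = #989898.

#989898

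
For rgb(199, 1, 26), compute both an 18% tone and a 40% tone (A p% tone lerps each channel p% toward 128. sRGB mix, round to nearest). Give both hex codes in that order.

#BA182C, #AB3443

18% tone:
  R: 199 + 0.18×(128−199) = 199 − 12.78 = 186.22 → 186
  G: 1 + 0.18×(128−1) = 1 + 22.86 = 23.86 → 24
  B: 26 + 18.36 = 44.36 → 44
  → #BA182C
40% tone:
  R: 199 + 0.4×(128−199) = 199 − 28.4 = 170.6 → 171
  G: 1 + 50.8 = 51.8 → 52
  B: 26 + 40.8 = 66.8 → 67
  → #AB3443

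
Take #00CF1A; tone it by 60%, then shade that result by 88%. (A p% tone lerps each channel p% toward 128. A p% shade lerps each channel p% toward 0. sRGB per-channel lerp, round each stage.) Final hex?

#09130A

#00CF1A is rgb(0, 207, 26).
Per channel, c → c + 0.6(128 − c):
  R: 0 + 76.8 = 76.8 → 77
  G: 207 + 0.6×(128−207) = 207 − 47.4 = 159.6 → 160
  B: 26 + 61.2 = 87.2 → 87
After the tone: rgb(77, 160, 87) = #4DA057.
Lerp each channel 88% toward 0:
  R: 77 + 0.88×(0−77) = 77 − 67.76 = 9.24 → 9
  G: 160 + 0.88×(0−160) = 160 − 140.8 = 19.2 → 19
  B: 87 + 0.88×(0−87) = 87 − 76.56 = 10.44 → 10
rgb(9, 19, 10) = #09130A.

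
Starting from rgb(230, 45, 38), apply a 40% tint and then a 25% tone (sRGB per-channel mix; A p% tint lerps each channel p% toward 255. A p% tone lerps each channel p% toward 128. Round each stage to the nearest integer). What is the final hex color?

Lerp each channel 40% toward 255:
  R: 230 + 0.4×(255−230) = 230 + 10 = 240 → 240
  G: 45 + 0.4×(255−45) = 45 + 84 = 129 → 129
  B: 38 + 0.4×(255−38) = 38 + 86.8 = 124.8 → 125
After the tint: rgb(240, 129, 125) = #f0817d.
A 25% tone moves each channel 25% toward 128:
  R: 240 + 0.25×(128−240) = 240 − 28 = 212 → 212
  G: 129 + 0.25×(128−129) = 129 − 0.25 = 128.75 → 129
  B: 125 + 0.75 = 125.75 → 126
rgb(212, 129, 126) = #d4817e.

#d4817e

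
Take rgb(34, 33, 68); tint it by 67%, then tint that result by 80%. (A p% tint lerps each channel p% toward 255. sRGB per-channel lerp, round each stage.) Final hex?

Lerp each channel 67% toward 255:
  R: 34 + 0.67×(255−34) = 34 + 148.07 = 182.07 → 182
  G: 33 + 0.67×(255−33) = 33 + 148.74 = 181.74 → 182
  B: 68 + 125.29 = 193.29 → 193
After the tint: rgb(182, 182, 193) = #B6B6C1.
An 80% tint moves each channel 80% toward 255:
  R: 182 + 0.8×(255−182) = 182 + 58.4 = 240.4 → 240
  G: 182 + 0.8×(255−182) = 182 + 58.4 = 240.4 → 240
  B: 193 + 0.8×(255−193) = 193 + 49.6 = 242.6 → 243
rgb(240, 240, 243) = #F0F0F3.

#F0F0F3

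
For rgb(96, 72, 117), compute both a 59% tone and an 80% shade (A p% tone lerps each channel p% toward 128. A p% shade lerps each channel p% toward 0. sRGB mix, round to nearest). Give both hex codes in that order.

59% tone:
  R: 96 + 18.88 = 114.88 → 115
  G: 72 + 0.59×(128−72) = 72 + 33.04 = 105.04 → 105
  B: 117 + 6.49 = 123.49 → 123
  → #73697b
80% shade:
  R: 96 + 0.8×(0−96) = 96 − 76.8 = 19.2 → 19
  G: 72 − 57.6 = 14.4 → 14
  B: 117 − 93.6 = 23.4 → 23
  → #130e17

#73697b, #130e17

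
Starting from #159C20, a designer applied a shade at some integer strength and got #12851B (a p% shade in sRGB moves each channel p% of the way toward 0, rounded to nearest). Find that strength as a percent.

#159C20 is rgb(21, 156, 32); #12851B is rgb(18, 133, 27).
On the G channel (widest range): 133 ≈ 156 + (p/100)(0 − 156), so p ≈ 100×(133 − 156)/(0 − 156) = -2300/-156 = 14.74.
p = 15 reproduces all three channels after rounding.

15%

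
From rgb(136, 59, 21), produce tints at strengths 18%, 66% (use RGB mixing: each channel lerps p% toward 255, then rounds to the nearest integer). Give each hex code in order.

18%: (136 + 21.42 = 157.42→157, 59 + 35.28 = 94.28→94, 21 + 42.12 = 63.12→63) → #9d5e3f
66%: (136 + 78.54 = 214.54→215, 59 + 129.36 = 188.36→188, 21 + 154.44 = 175.44→175) → #d7bcaf

#9d5e3f, #d7bcaf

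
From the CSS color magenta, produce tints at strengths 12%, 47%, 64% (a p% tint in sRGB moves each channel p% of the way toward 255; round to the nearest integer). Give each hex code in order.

#FF1FFF, #FF78FF, #FFA3FF

CSS magenta is rgb(255, 0, 255).
12%: (255→255, 0 + 30.6 = 30.6→31, 255→255) → #FF1FFF
47%: (255→255, 0 + 119.85 = 119.85→120, 255→255) → #FF78FF
64%: (255→255, 0 + 163.2 = 163.2→163, 255→255) → #FFA3FF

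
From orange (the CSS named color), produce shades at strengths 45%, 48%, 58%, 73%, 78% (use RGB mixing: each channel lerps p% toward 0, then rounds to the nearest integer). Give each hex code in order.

#8c5b00, #855600, #6b4500, #452d00, #382400

CSS orange is rgb(255, 165, 0).
45%: (255 − 114.75 = 140.25→140, 165 − 74.25 = 90.75→91, 0→0) → #8c5b00
48%: (255 − 122.4 = 132.6→133, 165 − 79.2 = 85.8→86, 0→0) → #855600
58%: (255 − 147.9 = 107.1→107, 165 − 95.7 = 69.3→69, 0→0) → #6b4500
73%: (255 − 186.15 = 68.85→69, 165 − 120.45 = 44.55→45, 0→0) → #452d00
78%: (255 − 198.9 = 56.1→56, 165 − 128.7 = 36.3→36, 0→0) → #382400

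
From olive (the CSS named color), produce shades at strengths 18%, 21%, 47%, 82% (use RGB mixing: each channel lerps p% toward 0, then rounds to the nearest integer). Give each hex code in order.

CSS olive is rgb(128, 128, 0).
18%: (128 − 23.04 = 104.96→105, 128 − 23.04 = 104.96→105, 0→0) → #696900
21%: (128 − 26.88 = 101.12→101, 128 − 26.88 = 101.12→101, 0→0) → #656500
47%: (128 − 60.16 = 67.84→68, 128 − 60.16 = 67.84→68, 0→0) → #444400
82%: (128 − 104.96 = 23.04→23, 128 − 104.96 = 23.04→23, 0→0) → #171700

#696900, #656500, #444400, #171700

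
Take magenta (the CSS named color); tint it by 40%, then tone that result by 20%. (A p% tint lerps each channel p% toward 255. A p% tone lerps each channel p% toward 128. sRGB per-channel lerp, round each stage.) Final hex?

#E66BE6

CSS magenta is rgb(255, 0, 255).
A 40% tint moves each channel 40% toward 255:
  R: 255 + 0 = 255 → 255
  G: 0 + 102 = 102 → 102
  B: 255 + 0 = 255 → 255
After the tint: rgb(255, 102, 255) = #FF66FF.
Per channel, c → c + 0.2(128 − c):
  R: 255 + 0.2×(128−255) = 255 − 25.4 = 229.6 → 230
  G: 102 + 5.2 = 107.2 → 107
  B: 255 − 25.4 = 229.6 → 230
rgb(230, 107, 230) = #E66BE6.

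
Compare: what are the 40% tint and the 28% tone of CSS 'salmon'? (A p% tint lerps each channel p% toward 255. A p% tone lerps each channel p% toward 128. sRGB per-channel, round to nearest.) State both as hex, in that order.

#fcb3aa, #d88076

CSS salmon is rgb(250, 128, 114).
40% tint:
  R: 250 + 0.4×(255−250) = 250 + 2 = 252 → 252
  G: 128 + 0.4×(255−128) = 128 + 50.8 = 178.8 → 179
  B: 114 + 0.4×(255−114) = 114 + 56.4 = 170.4 → 170
  → #fcb3aa
28% tone:
  R: 250 + 0.28×(128−250) = 250 − 34.16 = 215.84 → 216
  G: 128 + 0.28×(128−128) = 128 + 0 = 128 → 128
  B: 114 + 0.28×(128−114) = 114 + 3.92 = 117.92 → 118
  → #d88076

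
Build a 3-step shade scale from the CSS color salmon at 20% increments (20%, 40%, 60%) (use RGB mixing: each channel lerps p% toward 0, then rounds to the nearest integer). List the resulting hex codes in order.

CSS salmon is rgb(250, 128, 114).
20%: (250 − 50 = 200→200, 128 − 25.6 = 102.4→102, 114 − 22.8 = 91.2→91) → #C8665B
40%: (250 − 100 = 150→150, 128 − 51.2 = 76.8→77, 114 − 45.6 = 68.4→68) → #964D44
60%: (250 − 150 = 100→100, 128 − 76.8 = 51.2→51, 114 − 68.4 = 45.6→46) → #64332E

#C8665B, #964D44, #64332E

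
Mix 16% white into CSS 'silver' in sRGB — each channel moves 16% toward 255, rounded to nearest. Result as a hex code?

#CACACA

CSS silver is rgb(192, 192, 192).
Per channel, c → c + 0.16(255 − c):
  R: 192 + 0.16×(255−192) = 192 + 10.08 = 202.08 → 202
  G: 192 + 0.16×(255−192) = 192 + 10.08 = 202.08 → 202
  B: 192 + 10.08 = 202.08 → 202
rgb(202, 202, 202) = #CACACA.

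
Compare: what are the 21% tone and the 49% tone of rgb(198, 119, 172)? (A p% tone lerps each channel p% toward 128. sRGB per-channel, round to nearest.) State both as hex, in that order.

#b779a3, #a47b96

21% tone:
  R: 198 + 0.21×(128−198) = 198 − 14.7 = 183.3 → 183
  G: 119 + 1.89 = 120.89 → 121
  B: 172 + 0.21×(128−172) = 172 − 9.24 = 162.76 → 163
  → #b779a3
49% tone:
  R: 198 + 0.49×(128−198) = 198 − 34.3 = 163.7 → 164
  G: 119 + 0.49×(128−119) = 119 + 4.41 = 123.41 → 123
  B: 172 − 21.56 = 150.44 → 150
  → #a47b96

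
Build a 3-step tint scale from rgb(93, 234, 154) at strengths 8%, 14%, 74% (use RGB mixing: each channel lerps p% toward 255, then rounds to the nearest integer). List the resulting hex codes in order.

8%: (93 + 12.96 = 105.96→106, 234 + 1.68 = 235.68→236, 154 + 8.08 = 162.08→162) → #6aeca2
14%: (93 + 22.68 = 115.68→116, 234 + 2.94 = 236.94→237, 154 + 14.14 = 168.14→168) → #74eda8
74%: (93 + 119.88 = 212.88→213, 234 + 15.54 = 249.54→250, 154 + 74.74 = 228.74→229) → #d5fae5

#6aeca2, #74eda8, #d5fae5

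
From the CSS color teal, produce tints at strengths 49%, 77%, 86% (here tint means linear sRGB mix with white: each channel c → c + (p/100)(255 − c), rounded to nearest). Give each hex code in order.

#7dbebe, #c4e2e2, #dbeded

CSS teal is rgb(0, 128, 128).
49%: (0 + 124.95 = 124.95→125, 128 + 62.23 = 190.23→190, 128 + 62.23 = 190.23→190) → #7dbebe
77%: (0 + 196.35 = 196.35→196, 128 + 97.79 = 225.79→226, 128 + 97.79 = 225.79→226) → #c4e2e2
86%: (0 + 219.3 = 219.3→219, 128 + 109.22 = 237.22→237, 128 + 109.22 = 237.22→237) → #dbeded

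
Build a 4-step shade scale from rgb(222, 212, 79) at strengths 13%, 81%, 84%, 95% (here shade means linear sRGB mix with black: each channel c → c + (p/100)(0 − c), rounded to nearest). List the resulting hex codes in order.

13%: (222 − 28.86 = 193.14→193, 212 − 27.56 = 184.44→184, 79 − 10.27 = 68.73→69) → #C1B845
81%: (222 − 179.82 = 42.18→42, 212 − 171.72 = 40.28→40, 79 − 63.99 = 15.01→15) → #2A280F
84%: (222 − 186.48 = 35.52→36, 212 − 178.08 = 33.92→34, 79 − 66.36 = 12.64→13) → #24220D
95%: (222 − 210.9 = 11.1→11, 212 − 201.4 = 10.6→11, 79 − 75.05 = 3.95→4) → #0B0B04

#C1B845, #2A280F, #24220D, #0B0B04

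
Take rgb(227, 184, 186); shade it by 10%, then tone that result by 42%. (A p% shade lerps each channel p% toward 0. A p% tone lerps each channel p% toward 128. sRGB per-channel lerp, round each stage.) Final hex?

#AC9697

A 10% shade moves each channel 10% toward 0:
  R: 227 − 22.7 = 204.3 → 204
  G: 184 + 0.1×(0−184) = 184 − 18.4 = 165.6 → 166
  B: 186 + 0.1×(0−186) = 186 − 18.6 = 167.4 → 167
After the shade: rgb(204, 166, 167) = #CCA6A7.
A 42% tone moves each channel 42% toward 128:
  R: 204 − 31.92 = 172.08 → 172
  G: 166 + 0.42×(128−166) = 166 − 15.96 = 150.04 → 150
  B: 167 + 0.42×(128−167) = 167 − 16.38 = 150.62 → 151
rgb(172, 150, 151) = #AC9697.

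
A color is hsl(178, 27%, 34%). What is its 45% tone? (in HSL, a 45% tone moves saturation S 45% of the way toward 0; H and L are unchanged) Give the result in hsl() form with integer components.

hsl(178, 15%, 34%)

S moves 45% from 27 toward 0: 27 − 12.15 = 14.85 → 15.
H and L are unchanged.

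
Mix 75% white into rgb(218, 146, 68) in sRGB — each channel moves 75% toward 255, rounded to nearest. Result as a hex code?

#f6e4d0

Per channel, c → c + 0.75(255 − c):
  R: 218 + 0.75×(255−218) = 218 + 27.75 = 245.75 → 246
  G: 146 + 0.75×(255−146) = 146 + 81.75 = 227.75 → 228
  B: 68 + 0.75×(255−68) = 68 + 140.25 = 208.25 → 208
rgb(246, 228, 208) = #f6e4d0.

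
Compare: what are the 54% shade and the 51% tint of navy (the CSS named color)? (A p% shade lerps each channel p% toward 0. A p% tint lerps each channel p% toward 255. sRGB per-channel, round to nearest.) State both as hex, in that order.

#00003B, #8282C1

CSS navy is rgb(0, 0, 128).
54% shade:
  R: 0 + 0 = 0 → 0
  G: 0 + 0.54×(0−0) = 0 + 0 = 0 → 0
  B: 128 + 0.54×(0−128) = 128 − 69.12 = 58.88 → 59
  → #00003B
51% tint:
  R: 0 + 0.51×(255−0) = 0 + 130.05 = 130.05 → 130
  G: 0 + 0.51×(255−0) = 0 + 130.05 = 130.05 → 130
  B: 128 + 0.51×(255−128) = 128 + 64.77 = 192.77 → 193
  → #8282C1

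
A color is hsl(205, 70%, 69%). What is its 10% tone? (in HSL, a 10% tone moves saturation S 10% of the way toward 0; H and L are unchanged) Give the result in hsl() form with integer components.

S moves 10% from 70 toward 0: 70 − 7 = 63 → 63.
H and L are unchanged.

hsl(205, 63%, 69%)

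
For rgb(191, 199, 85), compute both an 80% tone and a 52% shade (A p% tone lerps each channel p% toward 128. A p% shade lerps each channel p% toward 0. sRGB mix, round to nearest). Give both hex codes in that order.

80% tone:
  R: 191 − 50.4 = 140.6 → 141
  G: 199 + 0.8×(128−199) = 199 − 56.8 = 142.2 → 142
  B: 85 + 34.4 = 119.4 → 119
  → #8d8e77
52% shade:
  R: 191 + 0.52×(0−191) = 191 − 99.32 = 91.68 → 92
  G: 199 − 103.48 = 95.52 → 96
  B: 85 + 0.52×(0−85) = 85 − 44.2 = 40.8 → 41
  → #5c6029

#8d8e77, #5c6029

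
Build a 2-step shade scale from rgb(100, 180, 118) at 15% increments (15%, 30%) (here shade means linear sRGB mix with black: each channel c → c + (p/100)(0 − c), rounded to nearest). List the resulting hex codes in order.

15%: (100 − 15 = 85→85, 180 − 27 = 153→153, 118 − 17.7 = 100.3→100) → #559964
30%: (100 − 30 = 70→70, 180 − 54 = 126→126, 118 − 35.4 = 82.6→83) → #467E53

#559964, #467E53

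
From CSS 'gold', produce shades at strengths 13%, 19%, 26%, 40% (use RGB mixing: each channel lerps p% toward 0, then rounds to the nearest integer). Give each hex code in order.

#debb00, #cfae00, #bd9f00, #998100

CSS gold is rgb(255, 215, 0).
13%: (255 − 33.15 = 221.85→222, 215 − 27.95 = 187.05→187, 0→0) → #debb00
19%: (255 − 48.45 = 206.55→207, 215 − 40.85 = 174.15→174, 0→0) → #cfae00
26%: (255 − 66.3 = 188.7→189, 215 − 55.9 = 159.1→159, 0→0) → #bd9f00
40%: (255 − 102 = 153→153, 215 − 86 = 129→129, 0→0) → #998100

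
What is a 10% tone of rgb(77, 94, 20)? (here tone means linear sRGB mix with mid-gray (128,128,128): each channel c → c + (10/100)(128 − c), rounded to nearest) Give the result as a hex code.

Lerp each channel 10% toward 128:
  R: 77 + 5.1 = 82.1 → 82
  G: 94 + 3.4 = 97.4 → 97
  B: 20 + 0.1×(128−20) = 20 + 10.8 = 30.8 → 31
rgb(82, 97, 31) = #52611f.

#52611f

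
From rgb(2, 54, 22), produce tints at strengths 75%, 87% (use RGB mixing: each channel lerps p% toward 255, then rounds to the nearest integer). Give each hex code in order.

75%: (2 + 189.75 = 191.75→192, 54 + 150.75 = 204.75→205, 22 + 174.75 = 196.75→197) → #C0CDC5
87%: (2 + 220.11 = 222.11→222, 54 + 174.87 = 228.87→229, 22 + 202.71 = 224.71→225) → #DEE5E1

#C0CDC5, #DEE5E1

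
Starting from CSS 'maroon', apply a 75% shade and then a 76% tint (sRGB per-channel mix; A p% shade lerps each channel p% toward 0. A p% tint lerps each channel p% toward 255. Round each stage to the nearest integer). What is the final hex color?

CSS maroon is rgb(128, 0, 0).
Per channel, c → c + 0.75(0 − c):
  R: 128 + 0.75×(0−128) = 128 − 96 = 32 → 32
  G: 0 + 0.75×(0−0) = 0 + 0 = 0 → 0
  B: 0 + 0.75×(0−0) = 0 + 0 = 0 → 0
After the shade: rgb(32, 0, 0) = #200000.
Lerp each channel 76% toward 255:
  R: 32 + 169.48 = 201.48 → 201
  G: 0 + 193.8 = 193.8 → 194
  B: 0 + 0.76×(255−0) = 0 + 193.8 = 193.8 → 194
rgb(201, 194, 194) = #c9c2c2.

#c9c2c2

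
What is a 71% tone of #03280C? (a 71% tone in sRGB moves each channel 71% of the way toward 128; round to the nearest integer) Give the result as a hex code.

#03280C is rgb(3, 40, 12).
A 71% tone moves each channel 71% toward 128:
  R: 3 + 88.75 = 91.75 → 92
  G: 40 + 0.71×(128−40) = 40 + 62.48 = 102.48 → 102
  B: 12 + 0.71×(128−12) = 12 + 82.36 = 94.36 → 94
rgb(92, 102, 94) = #5C665E.

#5C665E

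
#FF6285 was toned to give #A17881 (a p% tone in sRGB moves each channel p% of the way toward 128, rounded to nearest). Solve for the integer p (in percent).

#FF6285 is rgb(255, 98, 133); #A17881 is rgb(161, 120, 129).
On the R channel (widest range): 161 ≈ 255 + (p/100)(128 − 255), so p ≈ 100×(161 − 255)/(128 − 255) = -9400/-127 = 74.02.
p = 74 reproduces all three channels after rounding.

74%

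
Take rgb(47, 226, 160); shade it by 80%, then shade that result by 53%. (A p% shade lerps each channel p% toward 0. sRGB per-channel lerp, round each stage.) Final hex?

An 80% shade moves each channel 80% toward 0:
  R: 47 − 37.6 = 9.4 → 9
  G: 226 − 180.8 = 45.2 → 45
  B: 160 − 128 = 32 → 32
After the shade: rgb(9, 45, 32) = #092d20.
Lerp each channel 53% toward 0:
  R: 9 − 4.77 = 4.23 → 4
  G: 45 + 0.53×(0−45) = 45 − 23.85 = 21.15 → 21
  B: 32 − 16.96 = 15.04 → 15
rgb(4, 21, 15) = #04150f.

#04150f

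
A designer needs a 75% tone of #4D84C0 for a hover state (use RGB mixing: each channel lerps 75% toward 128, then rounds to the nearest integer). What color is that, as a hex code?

#738190

#4D84C0 is rgb(77, 132, 192).
A 75% tone moves each channel 75% toward 128:
  R: 77 + 38.25 = 115.25 → 115
  G: 132 − 3 = 129 → 129
  B: 192 + 0.75×(128−192) = 192 − 48 = 144 → 144
rgb(115, 129, 144) = #738190.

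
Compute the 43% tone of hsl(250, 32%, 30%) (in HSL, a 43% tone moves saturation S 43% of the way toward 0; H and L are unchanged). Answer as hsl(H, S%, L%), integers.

S moves 43% from 32 toward 0: 32 − 13.76 = 18.24 → 18.
H and L are unchanged.

hsl(250, 18%, 30%)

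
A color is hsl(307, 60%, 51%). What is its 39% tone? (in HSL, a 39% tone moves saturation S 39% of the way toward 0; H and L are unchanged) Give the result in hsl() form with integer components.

S moves 39% from 60 toward 0: 60 − 23.4 = 36.6 → 37.
H and L are unchanged.

hsl(307, 37%, 51%)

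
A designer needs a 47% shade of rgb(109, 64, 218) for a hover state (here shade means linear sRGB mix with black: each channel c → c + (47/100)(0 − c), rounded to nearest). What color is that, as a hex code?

#3a2274

Lerp each channel 47% toward 0:
  R: 109 + 0.47×(0−109) = 109 − 51.23 = 57.77 → 58
  G: 64 + 0.47×(0−64) = 64 − 30.08 = 33.92 → 34
  B: 218 − 102.46 = 115.54 → 116
rgb(58, 34, 116) = #3a2274.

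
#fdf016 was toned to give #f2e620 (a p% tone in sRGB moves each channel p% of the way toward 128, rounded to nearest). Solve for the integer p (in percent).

#fdf016 is rgb(253, 240, 22); #f2e620 is rgb(242, 230, 32).
On the R channel (widest range): 242 ≈ 253 + (p/100)(128 − 253), so p ≈ 100×(242 − 253)/(128 − 253) = -1100/-125 = 8.80.
p = 9 reproduces all three channels after rounding.

9%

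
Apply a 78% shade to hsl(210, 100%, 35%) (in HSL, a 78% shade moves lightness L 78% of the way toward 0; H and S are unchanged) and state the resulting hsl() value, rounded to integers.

L moves 78% from 35 toward 0: 35 − 27.3 = 7.7 → 8.
H and S are unchanged.

hsl(210, 100%, 8%)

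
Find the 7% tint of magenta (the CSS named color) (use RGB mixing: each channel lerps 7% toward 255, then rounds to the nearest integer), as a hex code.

CSS magenta is rgb(255, 0, 255).
Per channel, c → c + 0.07(255 − c):
  R: 255 + 0.07×(255−255) = 255 + 0 = 255 → 255
  G: 0 + 17.85 = 17.85 → 18
  B: 255 + 0.07×(255−255) = 255 + 0 = 255 → 255
rgb(255, 18, 255) = #ff12ff.

#ff12ff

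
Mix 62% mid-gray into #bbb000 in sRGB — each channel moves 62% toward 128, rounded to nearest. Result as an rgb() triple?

#bbb000 is rgb(187, 176, 0).
Per channel, c → c + 0.62(128 − c):
  R: 187 − 36.58 = 150.42 → 150
  G: 176 − 29.76 = 146.24 → 146
  B: 0 + 0.62×(128−0) = 0 + 79.36 = 79.36 → 79

rgb(150, 146, 79)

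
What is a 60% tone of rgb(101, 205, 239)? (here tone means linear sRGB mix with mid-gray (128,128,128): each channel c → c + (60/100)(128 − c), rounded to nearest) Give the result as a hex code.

A 60% tone moves each channel 60% toward 128:
  R: 101 + 16.2 = 117.2 → 117
  G: 205 − 46.2 = 158.8 → 159
  B: 239 − 66.6 = 172.4 → 172
rgb(117, 159, 172) = #759fac.

#759fac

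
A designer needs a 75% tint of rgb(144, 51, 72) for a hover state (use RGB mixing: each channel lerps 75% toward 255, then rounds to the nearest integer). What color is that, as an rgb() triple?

rgb(227, 204, 209)

Per channel, c → c + 0.75(255 − c):
  R: 144 + 83.25 = 227.25 → 227
  G: 51 + 0.75×(255−51) = 51 + 153 = 204 → 204
  B: 72 + 137.25 = 209.25 → 209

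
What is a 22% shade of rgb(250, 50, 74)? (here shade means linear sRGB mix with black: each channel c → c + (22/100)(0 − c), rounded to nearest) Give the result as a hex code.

A 22% shade moves each channel 22% toward 0:
  R: 250 + 0.22×(0−250) = 250 − 55 = 195 → 195
  G: 50 + 0.22×(0−50) = 50 − 11 = 39 → 39
  B: 74 + 0.22×(0−74) = 74 − 16.28 = 57.72 → 58
rgb(195, 39, 58) = #c3273a.

#c3273a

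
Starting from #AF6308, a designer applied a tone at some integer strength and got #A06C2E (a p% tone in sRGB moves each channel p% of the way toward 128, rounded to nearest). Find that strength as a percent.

32%

#AF6308 is rgb(175, 99, 8); #A06C2E is rgb(160, 108, 46).
On the B channel (widest range): 46 ≈ 8 + (p/100)(128 − 8), so p ≈ 100×(46 − 8)/(128 − 8) = 3800/120 = 31.67.
p = 32 reproduces all three channels after rounding.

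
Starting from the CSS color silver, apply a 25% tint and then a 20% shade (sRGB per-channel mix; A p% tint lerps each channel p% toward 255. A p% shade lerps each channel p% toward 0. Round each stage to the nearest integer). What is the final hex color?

CSS silver is rgb(192, 192, 192).
Per channel, c → c + 0.25(255 − c):
  R: 192 + 0.25×(255−192) = 192 + 15.75 = 207.75 → 208
  G: 192 + 0.25×(255−192) = 192 + 15.75 = 207.75 → 208
  B: 192 + 0.25×(255−192) = 192 + 15.75 = 207.75 → 208
After the tint: rgb(208, 208, 208) = #D0D0D0.
A 20% shade moves each channel 20% toward 0:
  R: 208 − 41.6 = 166.4 → 166
  G: 208 + 0.2×(0−208) = 208 − 41.6 = 166.4 → 166
  B: 208 + 0.2×(0−208) = 208 − 41.6 = 166.4 → 166
rgb(166, 166, 166) = #A6A6A6.

#A6A6A6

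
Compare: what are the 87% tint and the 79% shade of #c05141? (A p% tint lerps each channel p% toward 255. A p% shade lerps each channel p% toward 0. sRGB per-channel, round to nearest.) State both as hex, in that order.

#c05141 is rgb(192, 81, 65).
87% tint:
  R: 192 + 0.87×(255−192) = 192 + 54.81 = 246.81 → 247
  G: 81 + 151.38 = 232.38 → 232
  B: 65 + 165.3 = 230.3 → 230
  → #f7e8e6
79% shade:
  R: 192 − 151.68 = 40.32 → 40
  G: 81 + 0.79×(0−81) = 81 − 63.99 = 17.01 → 17
  B: 65 + 0.79×(0−65) = 65 − 51.35 = 13.65 → 14
  → #28110e

#f7e8e6, #28110e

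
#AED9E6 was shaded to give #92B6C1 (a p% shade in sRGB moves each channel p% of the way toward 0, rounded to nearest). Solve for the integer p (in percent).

#AED9E6 is rgb(174, 217, 230); #92B6C1 is rgb(146, 182, 193).
On the B channel (widest range): 193 ≈ 230 + (p/100)(0 − 230), so p ≈ 100×(193 − 230)/(0 − 230) = -3700/-230 = 16.09.
p = 16 reproduces all three channels after rounding.

16%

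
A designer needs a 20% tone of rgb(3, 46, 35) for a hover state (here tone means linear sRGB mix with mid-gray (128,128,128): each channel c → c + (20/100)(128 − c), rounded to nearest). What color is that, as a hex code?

Per channel, c → c + 0.2(128 − c):
  R: 3 + 0.2×(128−3) = 3 + 25 = 28 → 28
  G: 46 + 0.2×(128−46) = 46 + 16.4 = 62.4 → 62
  B: 35 + 18.6 = 53.6 → 54
rgb(28, 62, 54) = #1C3E36.

#1C3E36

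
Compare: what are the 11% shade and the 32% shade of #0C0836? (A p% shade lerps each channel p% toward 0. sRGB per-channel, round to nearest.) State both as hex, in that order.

#0C0836 is rgb(12, 8, 54).
11% shade:
  R: 12 − 1.32 = 10.68 → 11
  G: 8 − 0.88 = 7.12 → 7
  B: 54 + 0.11×(0−54) = 54 − 5.94 = 48.06 → 48
  → #0B0730
32% shade:
  R: 12 + 0.32×(0−12) = 12 − 3.84 = 8.16 → 8
  G: 8 + 0.32×(0−8) = 8 − 2.56 = 5.44 → 5
  B: 54 − 17.28 = 36.72 → 37
  → #080525

#0B0730, #080525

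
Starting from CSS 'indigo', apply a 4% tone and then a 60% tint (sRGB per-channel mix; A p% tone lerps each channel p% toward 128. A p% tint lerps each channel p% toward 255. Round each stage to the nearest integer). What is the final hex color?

#b89bcd

CSS indigo is rgb(75, 0, 130).
Lerp each channel 4% toward 128:
  R: 75 + 0.04×(128−75) = 75 + 2.12 = 77.12 → 77
  G: 0 + 0.04×(128−0) = 0 + 5.12 = 5.12 → 5
  B: 130 − 0.08 = 129.92 → 130
After the tone: rgb(77, 5, 130) = #4d0582.
A 60% tint moves each channel 60% toward 255:
  R: 77 + 106.8 = 183.8 → 184
  G: 5 + 150 = 155 → 155
  B: 130 + 75 = 205 → 205
rgb(184, 155, 205) = #b89bcd.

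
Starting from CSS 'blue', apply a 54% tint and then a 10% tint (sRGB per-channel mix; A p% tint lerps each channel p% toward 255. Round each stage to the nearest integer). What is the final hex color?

#9696FF

CSS blue is rgb(0, 0, 255).
Lerp each channel 54% toward 255:
  R: 0 + 137.7 = 137.7 → 138
  G: 0 + 0.54×(255−0) = 0 + 137.7 = 137.7 → 138
  B: 255 + 0 = 255 → 255
After the tint: rgb(138, 138, 255) = #8A8AFF.
Per channel, c → c + 0.1(255 − c):
  R: 138 + 0.1×(255−138) = 138 + 11.7 = 149.7 → 150
  G: 138 + 11.7 = 149.7 → 150
  B: 255 + 0 = 255 → 255
rgb(150, 150, 255) = #9696FF.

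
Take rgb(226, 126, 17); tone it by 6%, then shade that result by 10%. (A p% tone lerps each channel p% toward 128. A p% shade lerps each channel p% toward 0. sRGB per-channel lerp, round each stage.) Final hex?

Per channel, c → c + 0.06(128 − c):
  R: 226 + 0.06×(128−226) = 226 − 5.88 = 220.12 → 220
  G: 126 + 0.06×(128−126) = 126 + 0.12 = 126.12 → 126
  B: 17 + 6.66 = 23.66 → 24
After the tone: rgb(220, 126, 24) = #DC7E18.
Lerp each channel 10% toward 0:
  R: 220 + 0.1×(0−220) = 220 − 22 = 198 → 198
  G: 126 + 0.1×(0−126) = 126 − 12.6 = 113.4 → 113
  B: 24 + 0.1×(0−24) = 24 − 2.4 = 21.6 → 22
rgb(198, 113, 22) = #C67116.

#C67116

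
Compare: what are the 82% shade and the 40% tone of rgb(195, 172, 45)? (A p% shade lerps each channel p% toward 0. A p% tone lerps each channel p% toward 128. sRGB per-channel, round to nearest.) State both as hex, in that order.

82% shade:
  R: 195 + 0.82×(0−195) = 195 − 159.9 = 35.1 → 35
  G: 172 − 141.04 = 30.96 → 31
  B: 45 − 36.9 = 8.1 → 8
  → #231f08
40% tone:
  R: 195 − 26.8 = 168.2 → 168
  G: 172 − 17.6 = 154.4 → 154
  B: 45 + 33.2 = 78.2 → 78
  → #a89a4e

#231f08, #a89a4e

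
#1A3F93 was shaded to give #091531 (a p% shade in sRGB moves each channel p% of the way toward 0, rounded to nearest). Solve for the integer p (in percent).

67%

#1A3F93 is rgb(26, 63, 147); #091531 is rgb(9, 21, 49).
On the B channel (widest range): 49 ≈ 147 + (p/100)(0 − 147), so p ≈ 100×(49 − 147)/(0 − 147) = -9800/-147 = 66.67.
p = 67 reproduces all three channels after rounding.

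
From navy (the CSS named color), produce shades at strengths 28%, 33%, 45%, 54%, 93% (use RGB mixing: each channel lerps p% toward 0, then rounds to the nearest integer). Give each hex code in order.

CSS navy is rgb(0, 0, 128).
28%: (0→0, 0→0, 128 − 35.84 = 92.16→92) → #00005C
33%: (0→0, 0→0, 128 − 42.24 = 85.76→86) → #000056
45%: (0→0, 0→0, 128 − 57.6 = 70.4→70) → #000046
54%: (0→0, 0→0, 128 − 69.12 = 58.88→59) → #00003B
93%: (0→0, 0→0, 128 − 119.04 = 8.96→9) → #000009

#00005C, #000056, #000046, #00003B, #000009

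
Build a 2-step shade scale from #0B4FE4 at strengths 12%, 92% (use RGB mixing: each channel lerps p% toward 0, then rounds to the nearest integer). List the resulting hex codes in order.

#0A46C9, #010612

#0B4FE4 is rgb(11, 79, 228).
12%: (11 − 1.32 = 9.68→10, 79 − 9.48 = 69.52→70, 228 − 27.36 = 200.64→201) → #0A46C9
92%: (11 − 10.12 = 0.88→1, 79 − 72.68 = 6.32→6, 228 − 209.76 = 18.24→18) → #010612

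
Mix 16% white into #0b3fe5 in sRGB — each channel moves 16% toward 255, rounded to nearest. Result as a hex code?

#0b3fe5 is rgb(11, 63, 229).
Lerp each channel 16% toward 255:
  R: 11 + 0.16×(255−11) = 11 + 39.04 = 50.04 → 50
  G: 63 + 30.72 = 93.72 → 94
  B: 229 + 0.16×(255−229) = 229 + 4.16 = 233.16 → 233
rgb(50, 94, 233) = #325ee9.

#325ee9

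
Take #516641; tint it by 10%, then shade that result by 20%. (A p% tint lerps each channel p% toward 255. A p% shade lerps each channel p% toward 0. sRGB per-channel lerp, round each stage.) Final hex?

#516641 is rgb(81, 102, 65).
Per channel, c → c + 0.1(255 − c):
  R: 81 + 0.1×(255−81) = 81 + 17.4 = 98.4 → 98
  G: 102 + 15.3 = 117.3 → 117
  B: 65 + 0.1×(255−65) = 65 + 19 = 84 → 84
After the tint: rgb(98, 117, 84) = #627554.
Lerp each channel 20% toward 0:
  R: 98 − 19.6 = 78.4 → 78
  G: 117 − 23.4 = 93.6 → 94
  B: 84 + 0.2×(0−84) = 84 − 16.8 = 67.2 → 67
rgb(78, 94, 67) = #4E5E43.

#4E5E43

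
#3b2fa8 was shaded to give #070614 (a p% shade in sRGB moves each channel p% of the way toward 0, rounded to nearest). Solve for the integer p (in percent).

88%

#3b2fa8 is rgb(59, 47, 168); #070614 is rgb(7, 6, 20).
On the B channel (widest range): 20 ≈ 168 + (p/100)(0 − 168), so p ≈ 100×(20 − 168)/(0 − 168) = -14800/-168 = 88.10.
p = 88 reproduces all three channels after rounding.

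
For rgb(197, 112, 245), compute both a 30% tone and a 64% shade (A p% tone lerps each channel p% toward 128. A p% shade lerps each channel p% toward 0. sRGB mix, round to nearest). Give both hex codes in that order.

#b075d2, #472858

30% tone:
  R: 197 − 20.7 = 176.3 → 176
  G: 112 + 4.8 = 116.8 → 117
  B: 245 + 0.3×(128−245) = 245 − 35.1 = 209.9 → 210
  → #b075d2
64% shade:
  R: 197 + 0.64×(0−197) = 197 − 126.08 = 70.92 → 71
  G: 112 − 71.68 = 40.32 → 40
  B: 245 − 156.8 = 88.2 → 88
  → #472858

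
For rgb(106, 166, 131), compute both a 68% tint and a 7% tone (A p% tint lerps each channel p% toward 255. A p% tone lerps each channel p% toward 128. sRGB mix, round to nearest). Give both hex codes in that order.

68% tint:
  R: 106 + 101.32 = 207.32 → 207
  G: 166 + 60.52 = 226.52 → 227
  B: 131 + 84.32 = 215.32 → 215
  → #cfe3d7
7% tone:
  R: 106 + 0.07×(128−106) = 106 + 1.54 = 107.54 → 108
  G: 166 + 0.07×(128−166) = 166 − 2.66 = 163.34 → 163
  B: 131 + 0.07×(128−131) = 131 − 0.21 = 130.79 → 131
  → #6ca383

#cfe3d7, #6ca383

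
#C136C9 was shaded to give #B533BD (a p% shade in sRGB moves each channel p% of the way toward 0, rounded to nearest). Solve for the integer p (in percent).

#C136C9 is rgb(193, 54, 201); #B533BD is rgb(181, 51, 189).
On the B channel (widest range): 189 ≈ 201 + (p/100)(0 − 201), so p ≈ 100×(189 − 201)/(0 − 201) = -1200/-201 = 5.97.
p = 6 reproduces all three channels after rounding.

6%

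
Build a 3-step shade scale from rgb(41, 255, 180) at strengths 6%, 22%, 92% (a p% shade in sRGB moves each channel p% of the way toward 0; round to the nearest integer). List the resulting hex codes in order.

#27F0A9, #20C78C, #03140E

6%: (41 − 2.46 = 38.54→39, 255 − 15.3 = 239.7→240, 180 − 10.8 = 169.2→169) → #27F0A9
22%: (41 − 9.02 = 31.98→32, 255 − 56.1 = 198.9→199, 180 − 39.6 = 140.4→140) → #20C78C
92%: (41 − 37.72 = 3.28→3, 255 − 234.6 = 20.4→20, 180 − 165.6 = 14.4→14) → #03140E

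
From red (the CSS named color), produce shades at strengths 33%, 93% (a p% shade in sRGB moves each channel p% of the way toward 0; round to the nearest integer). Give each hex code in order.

CSS red is rgb(255, 0, 0).
33%: (255 − 84.15 = 170.85→171, 0→0, 0→0) → #ab0000
93%: (255 − 237.15 = 17.85→18, 0→0, 0→0) → #120000

#ab0000, #120000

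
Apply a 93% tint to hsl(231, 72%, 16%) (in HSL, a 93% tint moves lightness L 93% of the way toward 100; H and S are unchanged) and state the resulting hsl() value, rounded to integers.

hsl(231, 72%, 94%)

L moves 93% from 16 toward 100: 16 + 78.12 = 94.12 → 94.
H and S are unchanged.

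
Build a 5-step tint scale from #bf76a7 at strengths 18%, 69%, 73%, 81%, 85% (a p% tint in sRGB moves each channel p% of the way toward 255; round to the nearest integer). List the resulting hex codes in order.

#cb8fb7, #ebd5e4, #eedae7, #f3e5ee, #f5eaf2

#bf76a7 is rgb(191, 118, 167).
18%: (191 + 11.52 = 202.52→203, 118 + 24.66 = 142.66→143, 167 + 15.84 = 182.84→183) → #cb8fb7
69%: (191 + 44.16 = 235.16→235, 118 + 94.53 = 212.53→213, 167 + 60.72 = 227.72→228) → #ebd5e4
73%: (191 + 46.72 = 237.72→238, 118 + 100.01 = 218.01→218, 167 + 64.24 = 231.24→231) → #eedae7
81%: (191 + 51.84 = 242.84→243, 118 + 110.97 = 228.97→229, 167 + 71.28 = 238.28→238) → #f3e5ee
85%: (191 + 54.4 = 245.4→245, 118 + 116.45 = 234.45→234, 167 + 74.8 = 241.8→242) → #f5eaf2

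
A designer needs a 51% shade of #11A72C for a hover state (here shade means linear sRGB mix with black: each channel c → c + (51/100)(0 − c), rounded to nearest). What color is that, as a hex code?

#11A72C is rgb(17, 167, 44).
Per channel, c → c + 0.51(0 − c):
  R: 17 − 8.67 = 8.33 → 8
  G: 167 + 0.51×(0−167) = 167 − 85.17 = 81.83 → 82
  B: 44 + 0.51×(0−44) = 44 − 22.44 = 21.56 → 22
rgb(8, 82, 22) = #085216.

#085216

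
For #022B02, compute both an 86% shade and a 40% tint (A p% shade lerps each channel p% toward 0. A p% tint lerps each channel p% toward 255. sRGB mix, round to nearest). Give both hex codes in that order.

#000600, #678067

#022B02 is rgb(2, 43, 2).
86% shade:
  R: 2 + 0.86×(0−2) = 2 − 1.72 = 0.28 → 0
  G: 43 − 36.98 = 6.02 → 6
  B: 2 − 1.72 = 0.28 → 0
  → #000600
40% tint:
  R: 2 + 0.4×(255−2) = 2 + 101.2 = 103.2 → 103
  G: 43 + 0.4×(255−43) = 43 + 84.8 = 127.8 → 128
  B: 2 + 101.2 = 103.2 → 103
  → #678067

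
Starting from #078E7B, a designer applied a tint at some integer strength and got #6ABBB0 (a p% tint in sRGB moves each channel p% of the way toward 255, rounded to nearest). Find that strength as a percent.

#078E7B is rgb(7, 142, 123); #6ABBB0 is rgb(106, 187, 176).
On the R channel (widest range): 106 ≈ 7 + (p/100)(255 − 7), so p ≈ 100×(106 − 7)/(255 − 7) = 9900/248 = 39.92.
p = 40 reproduces all three channels after rounding.

40%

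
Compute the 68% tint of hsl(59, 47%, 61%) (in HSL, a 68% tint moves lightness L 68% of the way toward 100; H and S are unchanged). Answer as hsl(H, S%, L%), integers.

hsl(59, 47%, 88%)

L moves 68% from 61 toward 100: 61 + 26.52 = 87.52 → 88.
H and S are unchanged.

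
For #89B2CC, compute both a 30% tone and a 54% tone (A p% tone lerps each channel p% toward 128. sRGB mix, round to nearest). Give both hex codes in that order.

#89B2CC is rgb(137, 178, 204).
30% tone:
  R: 137 + 0.3×(128−137) = 137 − 2.7 = 134.3 → 134
  G: 178 − 15 = 163 → 163
  B: 204 + 0.3×(128−204) = 204 − 22.8 = 181.2 → 181
  → #86A3B5
54% tone:
  R: 137 + 0.54×(128−137) = 137 − 4.86 = 132.14 → 132
  G: 178 + 0.54×(128−178) = 178 − 27 = 151 → 151
  B: 204 + 0.54×(128−204) = 204 − 41.04 = 162.96 → 163
  → #8497A3

#86A3B5, #8497A3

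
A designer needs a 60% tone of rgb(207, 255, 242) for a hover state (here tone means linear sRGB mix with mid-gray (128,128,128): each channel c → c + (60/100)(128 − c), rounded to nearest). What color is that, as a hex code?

#A0B3AE

Lerp each channel 60% toward 128:
  R: 207 + 0.6×(128−207) = 207 − 47.4 = 159.6 → 160
  G: 255 + 0.6×(128−255) = 255 − 76.2 = 178.8 → 179
  B: 242 + 0.6×(128−242) = 242 − 68.4 = 173.6 → 174
rgb(160, 179, 174) = #A0B3AE.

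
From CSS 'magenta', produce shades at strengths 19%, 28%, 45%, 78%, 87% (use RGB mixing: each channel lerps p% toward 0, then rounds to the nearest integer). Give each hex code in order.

#CF00CF, #B800B8, #8C008C, #380038, #210021

CSS magenta is rgb(255, 0, 255).
19%: (255 − 48.45 = 206.55→207, 0→0, 255 − 48.45 = 206.55→207) → #CF00CF
28%: (255 − 71.4 = 183.6→184, 0→0, 255 − 71.4 = 183.6→184) → #B800B8
45%: (255 − 114.75 = 140.25→140, 0→0, 255 − 114.75 = 140.25→140) → #8C008C
78%: (255 − 198.9 = 56.1→56, 0→0, 255 − 198.9 = 56.1→56) → #380038
87%: (255 − 221.85 = 33.15→33, 0→0, 255 − 221.85 = 33.15→33) → #210021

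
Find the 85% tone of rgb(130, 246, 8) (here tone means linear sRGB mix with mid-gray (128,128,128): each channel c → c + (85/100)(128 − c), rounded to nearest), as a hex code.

An 85% tone moves each channel 85% toward 128:
  R: 130 + 0.85×(128−130) = 130 − 1.7 = 128.3 → 128
  G: 246 − 100.3 = 145.7 → 146
  B: 8 + 102 = 110 → 110
rgb(128, 146, 110) = #80926E.

#80926E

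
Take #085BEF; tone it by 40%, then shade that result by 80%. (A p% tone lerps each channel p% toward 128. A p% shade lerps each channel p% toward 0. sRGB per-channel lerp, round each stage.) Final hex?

#085BEF is rgb(8, 91, 239).
A 40% tone moves each channel 40% toward 128:
  R: 8 + 48 = 56 → 56
  G: 91 + 14.8 = 105.8 → 106
  B: 239 − 44.4 = 194.6 → 195
After the tone: rgb(56, 106, 195) = #386AC3.
Lerp each channel 80% toward 0:
  R: 56 + 0.8×(0−56) = 56 − 44.8 = 11.2 → 11
  G: 106 − 84.8 = 21.2 → 21
  B: 195 + 0.8×(0−195) = 195 − 156 = 39 → 39
rgb(11, 21, 39) = #0B1527.

#0B1527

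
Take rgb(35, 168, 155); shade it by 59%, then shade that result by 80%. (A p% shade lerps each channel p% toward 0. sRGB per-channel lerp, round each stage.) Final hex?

#030E0D

A 59% shade moves each channel 59% toward 0:
  R: 35 − 20.65 = 14.35 → 14
  G: 168 − 99.12 = 68.88 → 69
  B: 155 − 91.45 = 63.55 → 64
After the shade: rgb(14, 69, 64) = #0E4540.
An 80% shade moves each channel 80% toward 0:
  R: 14 + 0.8×(0−14) = 14 − 11.2 = 2.8 → 3
  G: 69 − 55.2 = 13.8 → 14
  B: 64 − 51.2 = 12.8 → 13
rgb(3, 14, 13) = #030E0D.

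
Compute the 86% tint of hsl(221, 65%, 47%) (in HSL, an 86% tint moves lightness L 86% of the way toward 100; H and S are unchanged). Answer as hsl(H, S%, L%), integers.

L moves 86% from 47 toward 100: 47 + 45.58 = 92.58 → 93.
H and S are unchanged.

hsl(221, 65%, 93%)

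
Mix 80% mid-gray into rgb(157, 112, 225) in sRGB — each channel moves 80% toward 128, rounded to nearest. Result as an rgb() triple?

An 80% tone moves each channel 80% toward 128:
  R: 157 + 0.8×(128−157) = 157 − 23.2 = 133.8 → 134
  G: 112 + 0.8×(128−112) = 112 + 12.8 = 124.8 → 125
  B: 225 + 0.8×(128−225) = 225 − 77.6 = 147.4 → 147

rgb(134, 125, 147)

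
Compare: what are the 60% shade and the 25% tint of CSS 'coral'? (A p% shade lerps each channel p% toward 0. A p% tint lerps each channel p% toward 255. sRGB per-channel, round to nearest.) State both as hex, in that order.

CSS coral is rgb(255, 127, 80).
60% shade:
  R: 255 + 0.6×(0−255) = 255 − 153 = 102 → 102
  G: 127 + 0.6×(0−127) = 127 − 76.2 = 50.8 → 51
  B: 80 + 0.6×(0−80) = 80 − 48 = 32 → 32
  → #663320
25% tint:
  R: 255 + 0.25×(255−255) = 255 + 0 = 255 → 255
  G: 127 + 0.25×(255−127) = 127 + 32 = 159 → 159
  B: 80 + 0.25×(255−80) = 80 + 43.75 = 123.75 → 124
  → #FF9F7C

#663320, #FF9F7C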